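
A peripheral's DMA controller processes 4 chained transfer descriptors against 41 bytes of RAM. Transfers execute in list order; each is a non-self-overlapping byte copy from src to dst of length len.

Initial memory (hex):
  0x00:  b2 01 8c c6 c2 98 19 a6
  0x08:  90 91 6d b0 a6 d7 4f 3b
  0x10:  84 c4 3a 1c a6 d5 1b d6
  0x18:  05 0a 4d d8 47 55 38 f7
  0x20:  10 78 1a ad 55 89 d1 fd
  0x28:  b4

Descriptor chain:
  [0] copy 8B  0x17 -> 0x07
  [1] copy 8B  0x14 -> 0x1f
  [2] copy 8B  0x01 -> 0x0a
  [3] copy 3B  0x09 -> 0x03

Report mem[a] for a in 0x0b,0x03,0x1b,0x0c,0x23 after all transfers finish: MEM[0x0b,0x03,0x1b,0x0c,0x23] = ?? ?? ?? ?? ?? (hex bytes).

  after D0: wrote 8B at 0x07 = d6050a4dd8475538
  after D1: wrote 8B at 0x1f = a6d51bd6050a4dd8
  after D2: wrote 8B at 0x0a = 018cc6c29819d605
  after D3: wrote 3B at 0x03 = 0a018c
query mem[0x0b]=0x8c, mem[0x03]=0x0a, mem[0x1b]=0xd8, mem[0x0c]=0xc6, mem[0x23]=0x05

MEM[0x0b,0x03,0x1b,0x0c,0x23] = 8c 0a d8 c6 05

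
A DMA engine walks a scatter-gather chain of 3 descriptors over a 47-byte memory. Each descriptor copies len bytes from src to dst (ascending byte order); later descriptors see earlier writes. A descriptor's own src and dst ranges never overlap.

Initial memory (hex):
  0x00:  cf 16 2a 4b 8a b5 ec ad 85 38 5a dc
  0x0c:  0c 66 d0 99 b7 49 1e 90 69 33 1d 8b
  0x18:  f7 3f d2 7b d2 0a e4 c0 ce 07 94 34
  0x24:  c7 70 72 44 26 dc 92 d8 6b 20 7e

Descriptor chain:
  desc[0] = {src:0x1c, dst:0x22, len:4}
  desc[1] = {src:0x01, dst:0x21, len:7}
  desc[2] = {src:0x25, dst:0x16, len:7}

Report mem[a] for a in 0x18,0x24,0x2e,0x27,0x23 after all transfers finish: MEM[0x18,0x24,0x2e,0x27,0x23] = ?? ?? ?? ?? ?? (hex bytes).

  after D0: wrote 4B at 0x22 = d20ae4c0
  after D1: wrote 7B at 0x21 = 162a4b8ab5ecad
  after D2: wrote 7B at 0x16 = b5ecad26dc92d8
query mem[0x18]=0xad, mem[0x24]=0x8a, mem[0x2e]=0x7e, mem[0x27]=0xad, mem[0x23]=0x4b

MEM[0x18,0x24,0x2e,0x27,0x23] = ad 8a 7e ad 4b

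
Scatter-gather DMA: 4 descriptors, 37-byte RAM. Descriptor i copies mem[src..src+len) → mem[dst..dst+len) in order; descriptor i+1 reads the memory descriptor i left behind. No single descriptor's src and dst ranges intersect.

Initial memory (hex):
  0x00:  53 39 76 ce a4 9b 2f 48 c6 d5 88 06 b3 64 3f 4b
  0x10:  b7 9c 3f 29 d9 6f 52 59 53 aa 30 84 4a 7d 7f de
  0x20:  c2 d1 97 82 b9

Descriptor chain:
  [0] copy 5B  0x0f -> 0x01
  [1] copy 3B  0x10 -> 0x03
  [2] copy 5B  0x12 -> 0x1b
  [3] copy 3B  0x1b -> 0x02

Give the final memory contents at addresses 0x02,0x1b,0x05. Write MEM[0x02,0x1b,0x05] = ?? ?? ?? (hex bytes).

MEM[0x02,0x1b,0x05] = 3f 3f 3f

D0: mem[0x01..0x05] <- [4b b7 9c 3f 29]
D1: mem[0x03..0x05] <- [b7 9c 3f]
D2: mem[0x1b..0x1f] <- [3f 29 d9 6f 52]
D3: mem[0x02..0x04] <- [3f 29 d9]
query mem[0x02]=0x3f, mem[0x1b]=0x3f, mem[0x05]=0x3f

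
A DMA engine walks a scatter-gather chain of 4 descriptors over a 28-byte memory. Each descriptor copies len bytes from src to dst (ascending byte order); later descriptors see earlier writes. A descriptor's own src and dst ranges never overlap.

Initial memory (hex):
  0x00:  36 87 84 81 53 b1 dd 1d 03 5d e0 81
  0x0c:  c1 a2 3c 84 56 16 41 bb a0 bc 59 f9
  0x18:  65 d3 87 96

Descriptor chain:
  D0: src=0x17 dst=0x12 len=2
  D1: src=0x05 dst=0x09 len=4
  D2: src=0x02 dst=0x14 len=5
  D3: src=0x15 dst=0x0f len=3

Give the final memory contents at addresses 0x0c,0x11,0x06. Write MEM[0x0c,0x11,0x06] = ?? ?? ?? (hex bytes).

MEM[0x0c,0x11,0x06] = 03 b1 dd

#0 dst[0x12+2] := {0xf9,0x65}
#1 dst[0x09+4] := {0xb1,0xdd,0x1d,0x03}
#2 dst[0x14+5] := {0x84,0x81,0x53,0xb1,0xdd}
#3 dst[0x0f+3] := {0x81,0x53,0xb1}
query mem[0x0c]=0x03, mem[0x11]=0xb1, mem[0x06]=0xdd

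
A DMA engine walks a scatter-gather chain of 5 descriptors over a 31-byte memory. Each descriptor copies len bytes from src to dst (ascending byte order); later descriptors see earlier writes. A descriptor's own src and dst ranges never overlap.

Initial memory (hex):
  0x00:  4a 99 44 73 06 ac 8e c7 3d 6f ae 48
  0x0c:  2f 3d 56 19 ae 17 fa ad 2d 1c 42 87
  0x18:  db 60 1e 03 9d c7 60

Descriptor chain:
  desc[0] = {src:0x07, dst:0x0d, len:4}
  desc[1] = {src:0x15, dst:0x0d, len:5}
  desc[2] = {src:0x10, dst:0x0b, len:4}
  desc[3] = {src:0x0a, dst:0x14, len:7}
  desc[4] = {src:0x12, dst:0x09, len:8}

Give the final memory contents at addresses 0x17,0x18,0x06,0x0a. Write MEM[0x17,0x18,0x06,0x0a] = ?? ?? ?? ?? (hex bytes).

#0 dst[0x0d+4] := {0xc7,0x3d,0x6f,0xae}
#1 dst[0x0d+5] := {0x1c,0x42,0x87,0xdb,0x60}
#2 dst[0x0b+4] := {0xdb,0x60,0xfa,0xad}
#3 dst[0x14+7] := {0xae,0xdb,0x60,0xfa,0xad,0x87,0xdb}
#4 dst[0x09+8] := {0xfa,0xad,0xae,0xdb,0x60,0xfa,0xad,0x87}
query mem[0x17]=0xfa, mem[0x18]=0xad, mem[0x06]=0x8e, mem[0x0a]=0xad

MEM[0x17,0x18,0x06,0x0a] = fa ad 8e ad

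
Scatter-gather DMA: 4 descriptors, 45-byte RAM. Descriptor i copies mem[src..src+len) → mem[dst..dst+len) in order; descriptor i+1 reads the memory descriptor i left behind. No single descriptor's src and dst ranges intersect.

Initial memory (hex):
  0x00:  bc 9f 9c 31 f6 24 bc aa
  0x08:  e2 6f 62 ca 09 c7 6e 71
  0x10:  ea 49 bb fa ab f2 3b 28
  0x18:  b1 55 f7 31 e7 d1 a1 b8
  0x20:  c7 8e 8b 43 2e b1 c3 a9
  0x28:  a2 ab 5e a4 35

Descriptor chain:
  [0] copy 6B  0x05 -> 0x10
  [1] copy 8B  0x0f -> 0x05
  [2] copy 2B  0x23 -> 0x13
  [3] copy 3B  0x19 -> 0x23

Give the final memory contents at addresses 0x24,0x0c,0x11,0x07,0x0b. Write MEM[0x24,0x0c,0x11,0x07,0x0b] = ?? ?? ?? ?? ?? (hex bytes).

  after D0: wrote 6B at 0x10 = 24bcaae26f62
  after D1: wrote 8B at 0x05 = 7124bcaae26f623b
  after D2: wrote 2B at 0x13 = 432e
  after D3: wrote 3B at 0x23 = 55f731
query mem[0x24]=0xf7, mem[0x0c]=0x3b, mem[0x11]=0xbc, mem[0x07]=0xbc, mem[0x0b]=0x62

MEM[0x24,0x0c,0x11,0x07,0x0b] = f7 3b bc bc 62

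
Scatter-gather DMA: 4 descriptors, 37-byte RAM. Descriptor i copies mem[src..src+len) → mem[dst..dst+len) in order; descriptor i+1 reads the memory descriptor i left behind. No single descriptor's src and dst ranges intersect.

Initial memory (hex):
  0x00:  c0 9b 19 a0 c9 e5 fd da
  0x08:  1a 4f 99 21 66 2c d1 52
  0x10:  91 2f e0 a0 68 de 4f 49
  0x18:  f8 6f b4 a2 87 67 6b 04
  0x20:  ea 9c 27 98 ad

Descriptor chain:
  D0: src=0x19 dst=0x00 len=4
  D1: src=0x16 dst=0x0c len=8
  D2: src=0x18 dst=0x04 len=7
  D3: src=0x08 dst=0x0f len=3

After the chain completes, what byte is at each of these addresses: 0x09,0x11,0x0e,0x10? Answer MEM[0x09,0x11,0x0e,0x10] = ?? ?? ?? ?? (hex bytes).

#0 dst[0x00+4] := {0x6f,0xb4,0xa2,0x87}
#1 dst[0x0c+8] := {0x4f,0x49,0xf8,0x6f,0xb4,0xa2,0x87,0x67}
#2 dst[0x04+7] := {0xf8,0x6f,0xb4,0xa2,0x87,0x67,0x6b}
#3 dst[0x0f+3] := {0x87,0x67,0x6b}
query mem[0x09]=0x67, mem[0x11]=0x6b, mem[0x0e]=0xf8, mem[0x10]=0x67

MEM[0x09,0x11,0x0e,0x10] = 67 6b f8 67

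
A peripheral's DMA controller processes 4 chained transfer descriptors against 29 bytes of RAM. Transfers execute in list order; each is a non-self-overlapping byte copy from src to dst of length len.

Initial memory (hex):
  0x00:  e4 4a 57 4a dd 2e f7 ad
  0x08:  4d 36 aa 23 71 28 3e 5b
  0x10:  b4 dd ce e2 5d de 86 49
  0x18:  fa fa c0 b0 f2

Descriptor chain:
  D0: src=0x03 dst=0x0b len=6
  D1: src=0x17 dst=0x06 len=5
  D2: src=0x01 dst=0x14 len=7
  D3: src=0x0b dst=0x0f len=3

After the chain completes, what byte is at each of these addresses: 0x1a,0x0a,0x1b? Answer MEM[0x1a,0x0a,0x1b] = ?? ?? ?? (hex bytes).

MEM[0x1a,0x0a,0x1b] = fa b0 b0

D0: mem[0x0b..0x10] <- [4a dd 2e f7 ad 4d]
D1: mem[0x06..0x0a] <- [49 fa fa c0 b0]
D2: mem[0x14..0x1a] <- [4a 57 4a dd 2e 49 fa]
D3: mem[0x0f..0x11] <- [4a dd 2e]
query mem[0x1a]=0xfa, mem[0x0a]=0xb0, mem[0x1b]=0xb0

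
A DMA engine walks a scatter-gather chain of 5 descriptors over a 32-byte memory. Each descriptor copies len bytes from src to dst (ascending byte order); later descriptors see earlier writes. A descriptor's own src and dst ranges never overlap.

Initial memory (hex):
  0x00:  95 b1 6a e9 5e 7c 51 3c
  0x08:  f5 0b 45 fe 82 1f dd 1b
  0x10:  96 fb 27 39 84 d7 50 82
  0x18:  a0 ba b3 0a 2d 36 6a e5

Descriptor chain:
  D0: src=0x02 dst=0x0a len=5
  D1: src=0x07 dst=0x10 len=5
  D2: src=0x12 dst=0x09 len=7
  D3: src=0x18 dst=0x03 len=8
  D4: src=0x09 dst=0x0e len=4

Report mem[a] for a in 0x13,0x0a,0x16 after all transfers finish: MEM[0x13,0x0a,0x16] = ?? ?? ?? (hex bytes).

  after D0: wrote 5B at 0x0a = 6ae95e7c51
  after D1: wrote 5B at 0x10 = 3cf50b6ae9
  after D2: wrote 7B at 0x09 = 0b6ae9d75082a0
  after D3: wrote 8B at 0x03 = a0bab30a2d366ae5
  after D4: wrote 4B at 0x0e = 6ae5e9d7
query mem[0x13]=0x6a, mem[0x0a]=0xe5, mem[0x16]=0x50

MEM[0x13,0x0a,0x16] = 6a e5 50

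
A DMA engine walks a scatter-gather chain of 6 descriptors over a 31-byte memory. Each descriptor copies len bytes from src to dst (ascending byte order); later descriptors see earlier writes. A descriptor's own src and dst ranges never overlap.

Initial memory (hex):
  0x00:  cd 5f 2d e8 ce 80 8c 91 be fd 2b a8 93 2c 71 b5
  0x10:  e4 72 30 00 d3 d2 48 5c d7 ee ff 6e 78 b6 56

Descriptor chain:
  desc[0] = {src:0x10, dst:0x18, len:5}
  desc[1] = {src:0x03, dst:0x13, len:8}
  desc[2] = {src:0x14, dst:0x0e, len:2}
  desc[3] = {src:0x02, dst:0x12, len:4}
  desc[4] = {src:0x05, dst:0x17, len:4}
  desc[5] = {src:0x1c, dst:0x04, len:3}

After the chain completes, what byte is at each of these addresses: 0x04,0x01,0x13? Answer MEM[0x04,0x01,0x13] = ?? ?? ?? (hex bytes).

MEM[0x04,0x01,0x13] = d3 5f e8

[0] 0x10->0x18 len=5 : e4 72 30 00 d3
[1] 0x03->0x13 len=8 : e8 ce 80 8c 91 be fd 2b
[2] 0x14->0x0e len=2 : ce 80
[3] 0x02->0x12 len=4 : 2d e8 ce 80
[4] 0x05->0x17 len=4 : 80 8c 91 be
[5] 0x1c->0x04 len=3 : d3 b6 56
query mem[0x04]=0xd3, mem[0x01]=0x5f, mem[0x13]=0xe8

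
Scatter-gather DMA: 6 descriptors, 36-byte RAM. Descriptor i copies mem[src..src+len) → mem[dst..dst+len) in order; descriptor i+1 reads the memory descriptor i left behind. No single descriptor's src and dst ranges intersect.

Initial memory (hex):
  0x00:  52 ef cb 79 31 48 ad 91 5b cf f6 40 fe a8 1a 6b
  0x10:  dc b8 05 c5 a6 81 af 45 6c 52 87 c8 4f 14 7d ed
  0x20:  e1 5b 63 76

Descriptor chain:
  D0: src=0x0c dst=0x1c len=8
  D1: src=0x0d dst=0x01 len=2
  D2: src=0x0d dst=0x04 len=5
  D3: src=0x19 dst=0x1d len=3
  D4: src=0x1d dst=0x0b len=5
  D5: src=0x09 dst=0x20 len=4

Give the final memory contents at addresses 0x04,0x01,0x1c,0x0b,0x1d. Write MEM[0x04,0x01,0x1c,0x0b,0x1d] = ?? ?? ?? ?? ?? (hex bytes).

[0] 0x0c->0x1c len=8 : fe a8 1a 6b dc b8 05 c5
[1] 0x0d->0x01 len=2 : a8 1a
[2] 0x0d->0x04 len=5 : a8 1a 6b dc b8
[3] 0x19->0x1d len=3 : 52 87 c8
[4] 0x1d->0x0b len=5 : 52 87 c8 dc b8
[5] 0x09->0x20 len=4 : cf f6 52 87
query mem[0x04]=0xa8, mem[0x01]=0xa8, mem[0x1c]=0xfe, mem[0x0b]=0x52, mem[0x1d]=0x52

MEM[0x04,0x01,0x1c,0x0b,0x1d] = a8 a8 fe 52 52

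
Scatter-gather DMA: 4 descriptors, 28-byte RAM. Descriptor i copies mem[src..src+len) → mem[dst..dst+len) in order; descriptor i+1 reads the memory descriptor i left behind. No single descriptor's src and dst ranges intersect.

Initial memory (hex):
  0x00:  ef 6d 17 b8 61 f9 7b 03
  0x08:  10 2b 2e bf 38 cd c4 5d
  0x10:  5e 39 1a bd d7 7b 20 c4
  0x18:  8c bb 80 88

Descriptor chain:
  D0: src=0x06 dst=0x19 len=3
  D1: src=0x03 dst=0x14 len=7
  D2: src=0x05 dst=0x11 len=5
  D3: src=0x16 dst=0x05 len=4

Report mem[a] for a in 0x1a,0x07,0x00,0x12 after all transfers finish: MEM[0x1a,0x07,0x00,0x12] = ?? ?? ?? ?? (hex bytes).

#0 dst[0x19+3] := {0x7b,0x03,0x10}
#1 dst[0x14+7] := {0xb8,0x61,0xf9,0x7b,0x03,0x10,0x2b}
#2 dst[0x11+5] := {0xf9,0x7b,0x03,0x10,0x2b}
#3 dst[0x05+4] := {0xf9,0x7b,0x03,0x10}
query mem[0x1a]=0x2b, mem[0x07]=0x03, mem[0x00]=0xef, mem[0x12]=0x7b

MEM[0x1a,0x07,0x00,0x12] = 2b 03 ef 7b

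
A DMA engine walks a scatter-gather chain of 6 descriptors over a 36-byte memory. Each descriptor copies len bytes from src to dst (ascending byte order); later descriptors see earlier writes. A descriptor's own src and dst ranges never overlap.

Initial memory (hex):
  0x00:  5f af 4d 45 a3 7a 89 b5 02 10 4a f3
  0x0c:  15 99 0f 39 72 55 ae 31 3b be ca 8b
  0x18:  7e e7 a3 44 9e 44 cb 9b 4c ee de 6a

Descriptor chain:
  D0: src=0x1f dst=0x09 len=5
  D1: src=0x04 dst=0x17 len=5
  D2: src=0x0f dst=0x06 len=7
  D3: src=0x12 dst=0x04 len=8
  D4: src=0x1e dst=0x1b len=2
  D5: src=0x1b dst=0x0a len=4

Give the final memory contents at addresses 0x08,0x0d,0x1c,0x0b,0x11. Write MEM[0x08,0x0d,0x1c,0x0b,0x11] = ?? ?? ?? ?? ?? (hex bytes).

MEM[0x08,0x0d,0x1c,0x0b,0x11] = ca cb 9b 9b 55

[0] 0x1f->0x09 len=5 : 9b 4c ee de 6a
[1] 0x04->0x17 len=5 : a3 7a 89 b5 02
[2] 0x0f->0x06 len=7 : 39 72 55 ae 31 3b be
[3] 0x12->0x04 len=8 : ae 31 3b be ca a3 7a 89
[4] 0x1e->0x1b len=2 : cb 9b
[5] 0x1b->0x0a len=4 : cb 9b 44 cb
query mem[0x08]=0xca, mem[0x0d]=0xcb, mem[0x1c]=0x9b, mem[0x0b]=0x9b, mem[0x11]=0x55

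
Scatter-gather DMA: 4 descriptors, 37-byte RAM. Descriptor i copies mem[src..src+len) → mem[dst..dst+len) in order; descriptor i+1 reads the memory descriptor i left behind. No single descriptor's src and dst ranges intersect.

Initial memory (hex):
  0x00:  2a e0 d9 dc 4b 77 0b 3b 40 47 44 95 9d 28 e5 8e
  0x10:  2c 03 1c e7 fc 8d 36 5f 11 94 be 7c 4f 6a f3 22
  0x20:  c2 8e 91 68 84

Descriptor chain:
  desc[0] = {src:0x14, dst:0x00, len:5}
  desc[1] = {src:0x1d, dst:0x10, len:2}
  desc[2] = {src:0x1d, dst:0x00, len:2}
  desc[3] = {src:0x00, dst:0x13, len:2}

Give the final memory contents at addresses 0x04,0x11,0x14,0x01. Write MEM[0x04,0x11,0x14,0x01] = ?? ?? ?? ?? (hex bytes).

[0] 0x14->0x00 len=5 : fc 8d 36 5f 11
[1] 0x1d->0x10 len=2 : 6a f3
[2] 0x1d->0x00 len=2 : 6a f3
[3] 0x00->0x13 len=2 : 6a f3
query mem[0x04]=0x11, mem[0x11]=0xf3, mem[0x14]=0xf3, mem[0x01]=0xf3

MEM[0x04,0x11,0x14,0x01] = 11 f3 f3 f3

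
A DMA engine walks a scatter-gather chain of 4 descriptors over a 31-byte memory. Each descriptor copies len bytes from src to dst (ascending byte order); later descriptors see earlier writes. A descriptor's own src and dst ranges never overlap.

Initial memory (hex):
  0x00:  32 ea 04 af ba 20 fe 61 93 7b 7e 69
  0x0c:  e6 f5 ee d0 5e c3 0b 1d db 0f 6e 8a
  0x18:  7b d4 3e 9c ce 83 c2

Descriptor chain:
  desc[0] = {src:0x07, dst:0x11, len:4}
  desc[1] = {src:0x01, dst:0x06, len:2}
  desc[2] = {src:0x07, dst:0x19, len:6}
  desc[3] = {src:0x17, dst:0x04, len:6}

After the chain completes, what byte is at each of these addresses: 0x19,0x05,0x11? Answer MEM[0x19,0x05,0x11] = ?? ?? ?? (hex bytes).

#0 dst[0x11+4] := {0x61,0x93,0x7b,0x7e}
#1 dst[0x06+2] := {0xea,0x04}
#2 dst[0x19+6] := {0x04,0x93,0x7b,0x7e,0x69,0xe6}
#3 dst[0x04+6] := {0x8a,0x7b,0x04,0x93,0x7b,0x7e}
query mem[0x19]=0x04, mem[0x05]=0x7b, mem[0x11]=0x61

MEM[0x19,0x05,0x11] = 04 7b 61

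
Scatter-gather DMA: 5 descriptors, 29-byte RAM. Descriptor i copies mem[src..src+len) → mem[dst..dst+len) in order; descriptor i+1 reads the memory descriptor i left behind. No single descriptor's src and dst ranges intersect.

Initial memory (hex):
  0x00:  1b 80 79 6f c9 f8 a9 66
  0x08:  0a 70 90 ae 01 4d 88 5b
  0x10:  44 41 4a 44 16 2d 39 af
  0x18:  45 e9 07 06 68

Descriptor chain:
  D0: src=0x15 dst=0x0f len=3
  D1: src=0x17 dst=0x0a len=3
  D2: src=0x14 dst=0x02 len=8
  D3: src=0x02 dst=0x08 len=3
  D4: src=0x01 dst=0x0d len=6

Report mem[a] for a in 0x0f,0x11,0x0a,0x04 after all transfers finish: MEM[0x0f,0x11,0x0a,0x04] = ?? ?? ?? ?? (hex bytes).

MEM[0x0f,0x11,0x0a,0x04] = 2d af 39 39

#0 dst[0x0f+3] := {0x2d,0x39,0xaf}
#1 dst[0x0a+3] := {0xaf,0x45,0xe9}
#2 dst[0x02+8] := {0x16,0x2d,0x39,0xaf,0x45,0xe9,0x07,0x06}
#3 dst[0x08+3] := {0x16,0x2d,0x39}
#4 dst[0x0d+6] := {0x80,0x16,0x2d,0x39,0xaf,0x45}
query mem[0x0f]=0x2d, mem[0x11]=0xaf, mem[0x0a]=0x39, mem[0x04]=0x39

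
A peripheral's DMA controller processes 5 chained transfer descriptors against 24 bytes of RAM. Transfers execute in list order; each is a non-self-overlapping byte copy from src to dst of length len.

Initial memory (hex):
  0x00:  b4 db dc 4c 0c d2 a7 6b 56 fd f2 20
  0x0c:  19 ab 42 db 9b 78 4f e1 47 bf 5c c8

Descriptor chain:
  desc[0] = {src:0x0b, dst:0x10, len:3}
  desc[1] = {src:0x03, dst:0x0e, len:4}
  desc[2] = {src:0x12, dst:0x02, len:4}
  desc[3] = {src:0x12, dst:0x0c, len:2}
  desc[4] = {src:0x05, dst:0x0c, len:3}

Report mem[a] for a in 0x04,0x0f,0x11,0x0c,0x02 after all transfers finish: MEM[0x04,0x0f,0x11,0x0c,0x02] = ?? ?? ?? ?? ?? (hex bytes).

#0 dst[0x10+3] := {0x20,0x19,0xab}
#1 dst[0x0e+4] := {0x4c,0x0c,0xd2,0xa7}
#2 dst[0x02+4] := {0xab,0xe1,0x47,0xbf}
#3 dst[0x0c+2] := {0xab,0xe1}
#4 dst[0x0c+3] := {0xbf,0xa7,0x6b}
query mem[0x04]=0x47, mem[0x0f]=0x0c, mem[0x11]=0xa7, mem[0x0c]=0xbf, mem[0x02]=0xab

MEM[0x04,0x0f,0x11,0x0c,0x02] = 47 0c a7 bf ab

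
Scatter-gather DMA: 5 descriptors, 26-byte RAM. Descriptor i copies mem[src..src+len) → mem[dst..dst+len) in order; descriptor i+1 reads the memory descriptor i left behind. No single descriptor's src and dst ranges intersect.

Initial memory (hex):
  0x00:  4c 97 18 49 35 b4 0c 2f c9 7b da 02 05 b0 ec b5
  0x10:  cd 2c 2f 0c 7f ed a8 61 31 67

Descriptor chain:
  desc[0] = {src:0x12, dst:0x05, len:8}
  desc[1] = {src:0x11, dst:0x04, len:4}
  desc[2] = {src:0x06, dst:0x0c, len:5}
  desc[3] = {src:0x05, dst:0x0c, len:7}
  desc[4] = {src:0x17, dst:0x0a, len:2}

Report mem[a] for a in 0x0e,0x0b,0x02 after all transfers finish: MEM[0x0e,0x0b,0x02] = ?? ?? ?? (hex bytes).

MEM[0x0e,0x0b,0x02] = 7f 31 18

  after D0: wrote 8B at 0x05 = 2f0c7feda8613167
  after D1: wrote 4B at 0x04 = 2c2f0c7f
  after D2: wrote 5B at 0x0c = 0c7feda861
  after D3: wrote 7B at 0x0c = 2f0c7feda86131
  after D4: wrote 2B at 0x0a = 6131
query mem[0x0e]=0x7f, mem[0x0b]=0x31, mem[0x02]=0x18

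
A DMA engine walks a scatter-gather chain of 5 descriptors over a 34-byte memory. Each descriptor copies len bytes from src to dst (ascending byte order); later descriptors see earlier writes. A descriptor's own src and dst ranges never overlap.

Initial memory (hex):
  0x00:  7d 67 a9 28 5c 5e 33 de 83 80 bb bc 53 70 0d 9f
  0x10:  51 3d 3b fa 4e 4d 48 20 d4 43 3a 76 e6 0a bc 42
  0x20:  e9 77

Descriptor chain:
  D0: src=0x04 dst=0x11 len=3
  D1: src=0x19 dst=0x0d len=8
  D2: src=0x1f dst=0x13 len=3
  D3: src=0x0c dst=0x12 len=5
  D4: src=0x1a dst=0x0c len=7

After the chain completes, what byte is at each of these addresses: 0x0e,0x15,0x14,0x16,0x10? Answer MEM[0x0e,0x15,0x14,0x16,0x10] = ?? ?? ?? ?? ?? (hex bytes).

MEM[0x0e,0x15,0x14,0x16,0x10] = e6 76 3a e6 bc

D0: mem[0x11..0x13] <- [5c 5e 33]
D1: mem[0x0d..0x14] <- [43 3a 76 e6 0a bc 42 e9]
D2: mem[0x13..0x15] <- [42 e9 77]
D3: mem[0x12..0x16] <- [53 43 3a 76 e6]
D4: mem[0x0c..0x12] <- [3a 76 e6 0a bc 42 e9]
query mem[0x0e]=0xe6, mem[0x15]=0x76, mem[0x14]=0x3a, mem[0x16]=0xe6, mem[0x10]=0xbc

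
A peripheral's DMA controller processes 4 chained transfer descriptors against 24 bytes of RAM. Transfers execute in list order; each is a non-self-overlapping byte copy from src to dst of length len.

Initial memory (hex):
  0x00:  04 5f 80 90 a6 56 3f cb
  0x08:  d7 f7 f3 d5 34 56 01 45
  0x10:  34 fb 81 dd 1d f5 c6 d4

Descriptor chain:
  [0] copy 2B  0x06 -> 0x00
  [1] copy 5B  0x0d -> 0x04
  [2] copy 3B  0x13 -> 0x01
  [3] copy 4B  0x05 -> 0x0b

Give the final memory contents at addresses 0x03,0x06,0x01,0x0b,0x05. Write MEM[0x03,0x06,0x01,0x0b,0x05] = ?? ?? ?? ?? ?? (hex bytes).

MEM[0x03,0x06,0x01,0x0b,0x05] = f5 45 dd 01 01

  after D0: wrote 2B at 0x00 = 3fcb
  after D1: wrote 5B at 0x04 = 56014534fb
  after D2: wrote 3B at 0x01 = dd1df5
  after D3: wrote 4B at 0x0b = 014534fb
query mem[0x03]=0xf5, mem[0x06]=0x45, mem[0x01]=0xdd, mem[0x0b]=0x01, mem[0x05]=0x01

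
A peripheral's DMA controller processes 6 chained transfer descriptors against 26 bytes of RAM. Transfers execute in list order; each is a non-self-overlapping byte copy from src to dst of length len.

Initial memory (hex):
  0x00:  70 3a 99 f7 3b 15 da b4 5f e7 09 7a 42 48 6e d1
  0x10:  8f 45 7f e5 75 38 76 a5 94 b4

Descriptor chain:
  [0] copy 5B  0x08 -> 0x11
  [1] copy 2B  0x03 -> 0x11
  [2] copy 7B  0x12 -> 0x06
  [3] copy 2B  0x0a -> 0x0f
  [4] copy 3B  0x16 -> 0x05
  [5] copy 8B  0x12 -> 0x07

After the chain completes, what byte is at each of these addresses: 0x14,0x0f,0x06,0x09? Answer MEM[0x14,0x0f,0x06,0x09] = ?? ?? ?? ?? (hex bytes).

MEM[0x14,0x0f,0x06,0x09] = 7a 76 a5 7a

#0 dst[0x11+5] := {0x5f,0xe7,0x09,0x7a,0x42}
#1 dst[0x11+2] := {0xf7,0x3b}
#2 dst[0x06+7] := {0x3b,0x09,0x7a,0x42,0x76,0xa5,0x94}
#3 dst[0x0f+2] := {0x76,0xa5}
#4 dst[0x05+3] := {0x76,0xa5,0x94}
#5 dst[0x07+8] := {0x3b,0x09,0x7a,0x42,0x76,0xa5,0x94,0xb4}
query mem[0x14]=0x7a, mem[0x0f]=0x76, mem[0x06]=0xa5, mem[0x09]=0x7a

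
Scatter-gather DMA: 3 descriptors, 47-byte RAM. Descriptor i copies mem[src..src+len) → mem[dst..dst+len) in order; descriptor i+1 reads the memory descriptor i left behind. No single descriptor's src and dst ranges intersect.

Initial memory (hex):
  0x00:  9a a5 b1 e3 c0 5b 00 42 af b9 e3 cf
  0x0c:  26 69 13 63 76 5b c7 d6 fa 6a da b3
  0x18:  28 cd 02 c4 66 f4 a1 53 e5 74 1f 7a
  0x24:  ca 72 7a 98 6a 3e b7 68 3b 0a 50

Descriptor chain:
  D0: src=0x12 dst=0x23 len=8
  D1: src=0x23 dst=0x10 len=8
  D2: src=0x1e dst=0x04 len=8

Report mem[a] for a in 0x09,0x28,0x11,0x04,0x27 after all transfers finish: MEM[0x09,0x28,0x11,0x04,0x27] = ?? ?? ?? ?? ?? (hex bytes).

MEM[0x09,0x28,0x11,0x04,0x27] = c7 b3 d6 a1 da

  after D0: wrote 8B at 0x23 = c7d6fa6adab328cd
  after D1: wrote 8B at 0x10 = c7d6fa6adab328cd
  after D2: wrote 8B at 0x04 = a153e5741fc7d6fa
query mem[0x09]=0xc7, mem[0x28]=0xb3, mem[0x11]=0xd6, mem[0x04]=0xa1, mem[0x27]=0xda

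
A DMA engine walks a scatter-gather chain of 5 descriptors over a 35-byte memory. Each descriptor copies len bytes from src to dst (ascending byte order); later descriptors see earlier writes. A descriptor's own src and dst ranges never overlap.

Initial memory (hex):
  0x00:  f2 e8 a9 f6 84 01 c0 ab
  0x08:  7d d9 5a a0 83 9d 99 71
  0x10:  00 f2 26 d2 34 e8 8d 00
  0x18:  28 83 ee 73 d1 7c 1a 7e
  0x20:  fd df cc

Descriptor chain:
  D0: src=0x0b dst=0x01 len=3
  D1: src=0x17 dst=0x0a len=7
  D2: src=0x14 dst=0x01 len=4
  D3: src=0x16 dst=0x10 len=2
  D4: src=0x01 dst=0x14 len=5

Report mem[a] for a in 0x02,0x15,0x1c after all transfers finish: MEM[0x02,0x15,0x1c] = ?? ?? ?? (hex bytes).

[0] 0x0b->0x01 len=3 : a0 83 9d
[1] 0x17->0x0a len=7 : 00 28 83 ee 73 d1 7c
[2] 0x14->0x01 len=4 : 34 e8 8d 00
[3] 0x16->0x10 len=2 : 8d 00
[4] 0x01->0x14 len=5 : 34 e8 8d 00 01
query mem[0x02]=0xe8, mem[0x15]=0xe8, mem[0x1c]=0xd1

MEM[0x02,0x15,0x1c] = e8 e8 d1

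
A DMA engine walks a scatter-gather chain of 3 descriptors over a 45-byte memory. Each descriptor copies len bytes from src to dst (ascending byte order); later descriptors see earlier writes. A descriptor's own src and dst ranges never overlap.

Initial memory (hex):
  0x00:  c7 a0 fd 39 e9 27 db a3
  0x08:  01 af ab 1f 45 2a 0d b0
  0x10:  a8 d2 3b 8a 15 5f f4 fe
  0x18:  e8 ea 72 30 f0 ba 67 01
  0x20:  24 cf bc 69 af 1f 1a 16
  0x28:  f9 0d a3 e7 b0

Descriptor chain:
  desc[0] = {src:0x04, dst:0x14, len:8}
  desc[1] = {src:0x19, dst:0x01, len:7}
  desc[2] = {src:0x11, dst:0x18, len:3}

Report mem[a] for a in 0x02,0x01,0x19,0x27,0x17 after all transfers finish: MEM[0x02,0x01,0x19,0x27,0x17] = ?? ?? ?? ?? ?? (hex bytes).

MEM[0x02,0x01,0x19,0x27,0x17] = ab af 3b 16 a3

[0] 0x04->0x14 len=8 : e9 27 db a3 01 af ab 1f
[1] 0x19->0x01 len=7 : af ab 1f f0 ba 67 01
[2] 0x11->0x18 len=3 : d2 3b 8a
query mem[0x02]=0xab, mem[0x01]=0xaf, mem[0x19]=0x3b, mem[0x27]=0x16, mem[0x17]=0xa3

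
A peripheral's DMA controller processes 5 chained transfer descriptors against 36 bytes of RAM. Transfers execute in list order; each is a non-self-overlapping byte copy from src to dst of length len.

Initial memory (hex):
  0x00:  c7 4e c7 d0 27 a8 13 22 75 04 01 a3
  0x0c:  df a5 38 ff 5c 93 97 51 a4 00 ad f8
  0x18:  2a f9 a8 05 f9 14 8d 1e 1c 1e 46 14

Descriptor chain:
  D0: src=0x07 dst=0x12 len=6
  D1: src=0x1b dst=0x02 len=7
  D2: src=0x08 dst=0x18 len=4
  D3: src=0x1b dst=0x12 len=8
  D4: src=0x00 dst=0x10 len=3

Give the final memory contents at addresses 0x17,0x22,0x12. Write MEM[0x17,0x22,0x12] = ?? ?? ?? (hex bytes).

[0] 0x07->0x12 len=6 : 22 75 04 01 a3 df
[1] 0x1b->0x02 len=7 : 05 f9 14 8d 1e 1c 1e
[2] 0x08->0x18 len=4 : 1e 04 01 a3
[3] 0x1b->0x12 len=8 : a3 f9 14 8d 1e 1c 1e 46
[4] 0x00->0x10 len=3 : c7 4e 05
query mem[0x17]=0x1c, mem[0x22]=0x46, mem[0x12]=0x05

MEM[0x17,0x22,0x12] = 1c 46 05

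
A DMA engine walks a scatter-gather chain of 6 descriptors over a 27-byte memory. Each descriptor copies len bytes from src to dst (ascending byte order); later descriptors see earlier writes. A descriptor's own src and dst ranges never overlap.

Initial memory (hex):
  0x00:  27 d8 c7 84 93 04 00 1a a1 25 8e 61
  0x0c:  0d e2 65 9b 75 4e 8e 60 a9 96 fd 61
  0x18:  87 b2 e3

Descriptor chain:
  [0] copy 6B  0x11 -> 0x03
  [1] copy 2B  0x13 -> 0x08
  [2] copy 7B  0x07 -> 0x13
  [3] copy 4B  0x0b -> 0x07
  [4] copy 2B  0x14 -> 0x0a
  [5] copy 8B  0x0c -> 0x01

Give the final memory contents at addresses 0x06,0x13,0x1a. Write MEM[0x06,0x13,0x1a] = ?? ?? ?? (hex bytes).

MEM[0x06,0x13,0x1a] = 4e 96 e3

[0] 0x11->0x03 len=6 : 4e 8e 60 a9 96 fd
[1] 0x13->0x08 len=2 : 60 a9
[2] 0x07->0x13 len=7 : 96 60 a9 8e 61 0d e2
[3] 0x0b->0x07 len=4 : 61 0d e2 65
[4] 0x14->0x0a len=2 : 60 a9
[5] 0x0c->0x01 len=8 : 0d e2 65 9b 75 4e 8e 96
query mem[0x06]=0x4e, mem[0x13]=0x96, mem[0x1a]=0xe3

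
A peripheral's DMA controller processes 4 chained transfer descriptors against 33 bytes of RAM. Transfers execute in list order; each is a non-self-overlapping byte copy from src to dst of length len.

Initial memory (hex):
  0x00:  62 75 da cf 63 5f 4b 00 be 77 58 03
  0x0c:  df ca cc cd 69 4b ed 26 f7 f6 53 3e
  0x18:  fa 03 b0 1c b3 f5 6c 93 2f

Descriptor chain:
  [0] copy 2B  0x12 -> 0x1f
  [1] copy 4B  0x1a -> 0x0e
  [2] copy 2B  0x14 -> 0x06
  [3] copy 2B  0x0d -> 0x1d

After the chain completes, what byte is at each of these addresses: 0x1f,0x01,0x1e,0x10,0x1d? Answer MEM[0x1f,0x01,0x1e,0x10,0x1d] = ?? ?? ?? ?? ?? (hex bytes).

MEM[0x1f,0x01,0x1e,0x10,0x1d] = ed 75 b0 b3 ca

D0: mem[0x1f..0x20] <- [ed 26]
D1: mem[0x0e..0x11] <- [b0 1c b3 f5]
D2: mem[0x06..0x07] <- [f7 f6]
D3: mem[0x1d..0x1e] <- [ca b0]
query mem[0x1f]=0xed, mem[0x01]=0x75, mem[0x1e]=0xb0, mem[0x10]=0xb3, mem[0x1d]=0xca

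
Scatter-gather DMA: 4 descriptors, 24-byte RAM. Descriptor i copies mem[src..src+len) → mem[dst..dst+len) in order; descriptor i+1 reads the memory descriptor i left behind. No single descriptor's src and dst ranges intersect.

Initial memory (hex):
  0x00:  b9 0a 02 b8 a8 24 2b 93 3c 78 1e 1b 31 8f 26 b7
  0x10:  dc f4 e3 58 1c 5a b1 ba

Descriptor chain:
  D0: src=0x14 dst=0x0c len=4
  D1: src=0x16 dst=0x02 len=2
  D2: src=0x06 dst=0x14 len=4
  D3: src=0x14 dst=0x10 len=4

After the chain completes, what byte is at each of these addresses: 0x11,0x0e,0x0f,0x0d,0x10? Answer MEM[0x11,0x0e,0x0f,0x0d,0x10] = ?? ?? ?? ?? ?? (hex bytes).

MEM[0x11,0x0e,0x0f,0x0d,0x10] = 93 b1 ba 5a 2b

[0] 0x14->0x0c len=4 : 1c 5a b1 ba
[1] 0x16->0x02 len=2 : b1 ba
[2] 0x06->0x14 len=4 : 2b 93 3c 78
[3] 0x14->0x10 len=4 : 2b 93 3c 78
query mem[0x11]=0x93, mem[0x0e]=0xb1, mem[0x0f]=0xba, mem[0x0d]=0x5a, mem[0x10]=0x2b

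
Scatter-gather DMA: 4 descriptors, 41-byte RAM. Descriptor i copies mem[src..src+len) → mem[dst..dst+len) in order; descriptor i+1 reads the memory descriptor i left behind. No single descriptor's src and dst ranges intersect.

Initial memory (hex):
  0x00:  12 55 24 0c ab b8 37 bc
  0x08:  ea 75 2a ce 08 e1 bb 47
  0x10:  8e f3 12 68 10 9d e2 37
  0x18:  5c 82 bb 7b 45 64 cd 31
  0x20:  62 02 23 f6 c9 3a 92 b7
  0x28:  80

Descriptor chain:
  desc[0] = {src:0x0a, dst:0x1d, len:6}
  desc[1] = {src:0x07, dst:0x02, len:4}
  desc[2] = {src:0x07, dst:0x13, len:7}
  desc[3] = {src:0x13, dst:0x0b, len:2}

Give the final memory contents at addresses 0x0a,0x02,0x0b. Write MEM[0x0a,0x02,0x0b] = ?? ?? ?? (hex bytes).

MEM[0x0a,0x02,0x0b] = 2a bc bc

  after D0: wrote 6B at 0x1d = 2ace08e1bb47
  after D1: wrote 4B at 0x02 = bcea752a
  after D2: wrote 7B at 0x13 = bcea752ace08e1
  after D3: wrote 2B at 0x0b = bcea
query mem[0x0a]=0x2a, mem[0x02]=0xbc, mem[0x0b]=0xbc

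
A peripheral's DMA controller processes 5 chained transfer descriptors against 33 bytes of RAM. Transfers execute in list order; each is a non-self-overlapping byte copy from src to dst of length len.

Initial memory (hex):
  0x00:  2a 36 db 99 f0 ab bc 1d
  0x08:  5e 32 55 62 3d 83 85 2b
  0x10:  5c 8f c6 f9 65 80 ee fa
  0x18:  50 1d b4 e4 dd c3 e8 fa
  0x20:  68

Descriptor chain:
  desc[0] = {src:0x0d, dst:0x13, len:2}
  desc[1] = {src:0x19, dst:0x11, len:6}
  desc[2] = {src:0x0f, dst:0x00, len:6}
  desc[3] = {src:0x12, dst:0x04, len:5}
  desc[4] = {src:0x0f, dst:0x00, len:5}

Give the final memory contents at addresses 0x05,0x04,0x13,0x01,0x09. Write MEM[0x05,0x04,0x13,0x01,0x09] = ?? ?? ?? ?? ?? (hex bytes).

[0] 0x0d->0x13 len=2 : 83 85
[1] 0x19->0x11 len=6 : 1d b4 e4 dd c3 e8
[2] 0x0f->0x00 len=6 : 2b 5c 1d b4 e4 dd
[3] 0x12->0x04 len=5 : b4 e4 dd c3 e8
[4] 0x0f->0x00 len=5 : 2b 5c 1d b4 e4
query mem[0x05]=0xe4, mem[0x04]=0xe4, mem[0x13]=0xe4, mem[0x01]=0x5c, mem[0x09]=0x32

MEM[0x05,0x04,0x13,0x01,0x09] = e4 e4 e4 5c 32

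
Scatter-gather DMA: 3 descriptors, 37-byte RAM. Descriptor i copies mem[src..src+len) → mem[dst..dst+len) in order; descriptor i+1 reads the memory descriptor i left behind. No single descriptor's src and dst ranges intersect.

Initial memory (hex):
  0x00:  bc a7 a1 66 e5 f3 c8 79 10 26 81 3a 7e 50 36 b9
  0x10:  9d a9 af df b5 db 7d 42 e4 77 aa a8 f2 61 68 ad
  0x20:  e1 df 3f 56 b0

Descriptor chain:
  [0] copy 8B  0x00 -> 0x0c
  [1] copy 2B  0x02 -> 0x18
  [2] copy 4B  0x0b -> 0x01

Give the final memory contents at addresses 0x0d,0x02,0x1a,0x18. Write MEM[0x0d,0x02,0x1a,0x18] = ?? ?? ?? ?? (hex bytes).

#0 dst[0x0c+8] := {0xbc,0xa7,0xa1,0x66,0xe5,0xf3,0xc8,0x79}
#1 dst[0x18+2] := {0xa1,0x66}
#2 dst[0x01+4] := {0x3a,0xbc,0xa7,0xa1}
query mem[0x0d]=0xa7, mem[0x02]=0xbc, mem[0x1a]=0xaa, mem[0x18]=0xa1

MEM[0x0d,0x02,0x1a,0x18] = a7 bc aa a1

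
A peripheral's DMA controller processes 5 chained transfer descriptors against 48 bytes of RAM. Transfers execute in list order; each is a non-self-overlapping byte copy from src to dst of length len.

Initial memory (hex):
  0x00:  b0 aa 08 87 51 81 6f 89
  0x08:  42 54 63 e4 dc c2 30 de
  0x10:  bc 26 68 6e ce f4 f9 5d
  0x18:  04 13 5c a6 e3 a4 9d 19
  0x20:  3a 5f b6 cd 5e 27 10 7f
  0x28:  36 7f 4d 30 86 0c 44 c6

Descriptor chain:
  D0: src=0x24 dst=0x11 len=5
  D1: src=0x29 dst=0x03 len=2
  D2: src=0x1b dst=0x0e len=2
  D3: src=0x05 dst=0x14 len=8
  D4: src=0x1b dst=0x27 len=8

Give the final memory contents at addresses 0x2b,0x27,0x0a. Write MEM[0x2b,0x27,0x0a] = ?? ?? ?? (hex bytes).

MEM[0x2b,0x27,0x0a] = 19 dc 63

[0] 0x24->0x11 len=5 : 5e 27 10 7f 36
[1] 0x29->0x03 len=2 : 7f 4d
[2] 0x1b->0x0e len=2 : a6 e3
[3] 0x05->0x14 len=8 : 81 6f 89 42 54 63 e4 dc
[4] 0x1b->0x27 len=8 : dc e3 a4 9d 19 3a 5f b6
query mem[0x2b]=0x19, mem[0x27]=0xdc, mem[0x0a]=0x63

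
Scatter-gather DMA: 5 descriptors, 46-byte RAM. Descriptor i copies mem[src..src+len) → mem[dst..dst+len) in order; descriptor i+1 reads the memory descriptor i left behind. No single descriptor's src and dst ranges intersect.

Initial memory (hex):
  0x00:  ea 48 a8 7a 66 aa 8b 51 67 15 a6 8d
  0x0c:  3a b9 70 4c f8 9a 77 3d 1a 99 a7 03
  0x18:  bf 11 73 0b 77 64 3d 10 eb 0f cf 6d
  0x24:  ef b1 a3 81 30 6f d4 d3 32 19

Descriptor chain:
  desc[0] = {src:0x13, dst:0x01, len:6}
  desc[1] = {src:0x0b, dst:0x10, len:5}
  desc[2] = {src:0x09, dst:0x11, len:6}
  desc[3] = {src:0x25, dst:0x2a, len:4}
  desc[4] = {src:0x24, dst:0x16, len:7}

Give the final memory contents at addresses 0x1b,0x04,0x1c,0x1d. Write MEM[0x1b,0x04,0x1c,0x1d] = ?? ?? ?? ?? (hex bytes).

#0 dst[0x01+6] := {0x3d,0x1a,0x99,0xa7,0x03,0xbf}
#1 dst[0x10+5] := {0x8d,0x3a,0xb9,0x70,0x4c}
#2 dst[0x11+6] := {0x15,0xa6,0x8d,0x3a,0xb9,0x70}
#3 dst[0x2a+4] := {0xb1,0xa3,0x81,0x30}
#4 dst[0x16+7] := {0xef,0xb1,0xa3,0x81,0x30,0x6f,0xb1}
query mem[0x1b]=0x6f, mem[0x04]=0xa7, mem[0x1c]=0xb1, mem[0x1d]=0x64

MEM[0x1b,0x04,0x1c,0x1d] = 6f a7 b1 64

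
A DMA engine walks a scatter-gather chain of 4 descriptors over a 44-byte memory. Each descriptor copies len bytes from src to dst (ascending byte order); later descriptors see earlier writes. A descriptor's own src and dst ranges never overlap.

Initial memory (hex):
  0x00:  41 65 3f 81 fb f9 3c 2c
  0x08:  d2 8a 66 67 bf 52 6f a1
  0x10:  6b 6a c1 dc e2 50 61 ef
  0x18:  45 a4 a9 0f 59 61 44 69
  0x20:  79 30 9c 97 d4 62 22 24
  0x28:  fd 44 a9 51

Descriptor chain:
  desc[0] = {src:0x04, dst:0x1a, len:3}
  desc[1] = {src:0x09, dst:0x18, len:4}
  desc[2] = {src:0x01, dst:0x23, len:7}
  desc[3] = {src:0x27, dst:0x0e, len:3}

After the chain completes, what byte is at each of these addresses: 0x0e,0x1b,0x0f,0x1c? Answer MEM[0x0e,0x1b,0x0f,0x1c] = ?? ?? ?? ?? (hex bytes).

MEM[0x0e,0x1b,0x0f,0x1c] = f9 bf 3c 3c

D0: mem[0x1a..0x1c] <- [fb f9 3c]
D1: mem[0x18..0x1b] <- [8a 66 67 bf]
D2: mem[0x23..0x29] <- [65 3f 81 fb f9 3c 2c]
D3: mem[0x0e..0x10] <- [f9 3c 2c]
query mem[0x0e]=0xf9, mem[0x1b]=0xbf, mem[0x0f]=0x3c, mem[0x1c]=0x3c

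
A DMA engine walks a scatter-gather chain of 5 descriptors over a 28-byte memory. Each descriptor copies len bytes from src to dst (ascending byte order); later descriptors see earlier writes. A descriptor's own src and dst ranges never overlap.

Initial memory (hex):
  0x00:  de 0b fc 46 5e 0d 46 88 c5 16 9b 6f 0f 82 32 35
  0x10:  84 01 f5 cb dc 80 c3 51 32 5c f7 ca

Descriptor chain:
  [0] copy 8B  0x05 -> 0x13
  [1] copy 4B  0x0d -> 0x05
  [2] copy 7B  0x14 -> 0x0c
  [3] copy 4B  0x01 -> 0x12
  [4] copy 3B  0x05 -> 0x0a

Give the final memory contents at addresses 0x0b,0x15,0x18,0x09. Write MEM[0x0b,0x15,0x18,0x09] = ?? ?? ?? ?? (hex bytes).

MEM[0x0b,0x15,0x18,0x09] = 32 5e 9b 16

[0] 0x05->0x13 len=8 : 0d 46 88 c5 16 9b 6f 0f
[1] 0x0d->0x05 len=4 : 82 32 35 84
[2] 0x14->0x0c len=7 : 46 88 c5 16 9b 6f 0f
[3] 0x01->0x12 len=4 : 0b fc 46 5e
[4] 0x05->0x0a len=3 : 82 32 35
query mem[0x0b]=0x32, mem[0x15]=0x5e, mem[0x18]=0x9b, mem[0x09]=0x16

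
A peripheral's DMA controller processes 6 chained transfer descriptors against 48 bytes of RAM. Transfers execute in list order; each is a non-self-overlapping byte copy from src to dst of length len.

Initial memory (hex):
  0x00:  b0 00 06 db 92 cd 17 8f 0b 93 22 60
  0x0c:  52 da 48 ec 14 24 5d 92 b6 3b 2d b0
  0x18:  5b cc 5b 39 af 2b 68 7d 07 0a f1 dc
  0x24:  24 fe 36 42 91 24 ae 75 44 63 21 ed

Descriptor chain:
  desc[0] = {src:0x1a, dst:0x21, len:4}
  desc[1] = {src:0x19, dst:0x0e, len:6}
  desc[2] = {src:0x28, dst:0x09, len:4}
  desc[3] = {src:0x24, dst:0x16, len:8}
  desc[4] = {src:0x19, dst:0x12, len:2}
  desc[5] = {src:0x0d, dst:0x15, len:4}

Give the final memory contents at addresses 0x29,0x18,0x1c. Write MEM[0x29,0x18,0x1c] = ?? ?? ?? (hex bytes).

[0] 0x1a->0x21 len=4 : 5b 39 af 2b
[1] 0x19->0x0e len=6 : cc 5b 39 af 2b 68
[2] 0x28->0x09 len=4 : 91 24 ae 75
[3] 0x24->0x16 len=8 : 2b fe 36 42 91 24 ae 75
[4] 0x19->0x12 len=2 : 42 91
[5] 0x0d->0x15 len=4 : da cc 5b 39
query mem[0x29]=0x24, mem[0x18]=0x39, mem[0x1c]=0xae

MEM[0x29,0x18,0x1c] = 24 39 ae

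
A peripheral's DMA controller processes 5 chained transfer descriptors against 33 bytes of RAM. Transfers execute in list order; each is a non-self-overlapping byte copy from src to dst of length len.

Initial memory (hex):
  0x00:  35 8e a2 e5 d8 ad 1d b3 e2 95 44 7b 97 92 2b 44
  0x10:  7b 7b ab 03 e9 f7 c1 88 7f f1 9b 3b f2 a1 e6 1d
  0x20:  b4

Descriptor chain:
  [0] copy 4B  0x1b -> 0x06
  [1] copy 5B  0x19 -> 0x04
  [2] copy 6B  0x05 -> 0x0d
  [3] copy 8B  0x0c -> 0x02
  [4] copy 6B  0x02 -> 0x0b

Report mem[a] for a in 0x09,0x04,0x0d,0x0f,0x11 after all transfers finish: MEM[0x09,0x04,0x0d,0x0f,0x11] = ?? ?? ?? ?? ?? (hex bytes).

#0 dst[0x06+4] := {0x3b,0xf2,0xa1,0xe6}
#1 dst[0x04+5] := {0xf1,0x9b,0x3b,0xf2,0xa1}
#2 dst[0x0d+6] := {0x9b,0x3b,0xf2,0xa1,0xe6,0x44}
#3 dst[0x02+8] := {0x97,0x9b,0x3b,0xf2,0xa1,0xe6,0x44,0x03}
#4 dst[0x0b+6] := {0x97,0x9b,0x3b,0xf2,0xa1,0xe6}
query mem[0x09]=0x03, mem[0x04]=0x3b, mem[0x0d]=0x3b, mem[0x0f]=0xa1, mem[0x11]=0xe6

MEM[0x09,0x04,0x0d,0x0f,0x11] = 03 3b 3b a1 e6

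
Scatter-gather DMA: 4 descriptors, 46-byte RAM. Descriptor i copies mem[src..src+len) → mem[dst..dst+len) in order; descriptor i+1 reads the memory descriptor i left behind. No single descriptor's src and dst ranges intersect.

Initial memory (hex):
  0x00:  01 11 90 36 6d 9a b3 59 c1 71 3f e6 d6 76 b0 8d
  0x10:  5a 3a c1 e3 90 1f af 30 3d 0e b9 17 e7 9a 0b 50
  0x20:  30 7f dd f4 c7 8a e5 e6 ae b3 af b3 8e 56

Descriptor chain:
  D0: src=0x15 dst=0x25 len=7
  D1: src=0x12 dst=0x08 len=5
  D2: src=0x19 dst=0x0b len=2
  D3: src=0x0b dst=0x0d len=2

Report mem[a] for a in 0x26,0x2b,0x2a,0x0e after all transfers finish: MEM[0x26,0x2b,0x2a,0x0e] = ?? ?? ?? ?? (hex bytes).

MEM[0x26,0x2b,0x2a,0x0e] = af 17 b9 b9

#0 dst[0x25+7] := {0x1f,0xaf,0x30,0x3d,0x0e,0xb9,0x17}
#1 dst[0x08+5] := {0xc1,0xe3,0x90,0x1f,0xaf}
#2 dst[0x0b+2] := {0x0e,0xb9}
#3 dst[0x0d+2] := {0x0e,0xb9}
query mem[0x26]=0xaf, mem[0x2b]=0x17, mem[0x2a]=0xb9, mem[0x0e]=0xb9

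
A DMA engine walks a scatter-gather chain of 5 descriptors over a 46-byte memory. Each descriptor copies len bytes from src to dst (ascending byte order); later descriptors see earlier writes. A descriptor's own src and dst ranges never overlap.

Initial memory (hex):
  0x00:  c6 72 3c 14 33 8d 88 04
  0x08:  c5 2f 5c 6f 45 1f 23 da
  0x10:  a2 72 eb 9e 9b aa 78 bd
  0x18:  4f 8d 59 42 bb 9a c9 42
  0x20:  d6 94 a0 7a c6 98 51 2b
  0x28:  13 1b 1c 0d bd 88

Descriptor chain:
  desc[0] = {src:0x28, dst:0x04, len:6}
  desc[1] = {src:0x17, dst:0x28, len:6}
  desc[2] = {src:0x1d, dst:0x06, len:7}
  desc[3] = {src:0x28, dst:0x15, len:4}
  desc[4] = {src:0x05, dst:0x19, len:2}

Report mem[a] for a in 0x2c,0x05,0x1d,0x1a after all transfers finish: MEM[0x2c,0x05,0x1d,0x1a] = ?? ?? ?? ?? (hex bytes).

D0: mem[0x04..0x09] <- [13 1b 1c 0d bd 88]
D1: mem[0x28..0x2d] <- [bd 4f 8d 59 42 bb]
D2: mem[0x06..0x0c] <- [9a c9 42 d6 94 a0 7a]
D3: mem[0x15..0x18] <- [bd 4f 8d 59]
D4: mem[0x19..0x1a] <- [1b 9a]
query mem[0x2c]=0x42, mem[0x05]=0x1b, mem[0x1d]=0x9a, mem[0x1a]=0x9a

MEM[0x2c,0x05,0x1d,0x1a] = 42 1b 9a 9a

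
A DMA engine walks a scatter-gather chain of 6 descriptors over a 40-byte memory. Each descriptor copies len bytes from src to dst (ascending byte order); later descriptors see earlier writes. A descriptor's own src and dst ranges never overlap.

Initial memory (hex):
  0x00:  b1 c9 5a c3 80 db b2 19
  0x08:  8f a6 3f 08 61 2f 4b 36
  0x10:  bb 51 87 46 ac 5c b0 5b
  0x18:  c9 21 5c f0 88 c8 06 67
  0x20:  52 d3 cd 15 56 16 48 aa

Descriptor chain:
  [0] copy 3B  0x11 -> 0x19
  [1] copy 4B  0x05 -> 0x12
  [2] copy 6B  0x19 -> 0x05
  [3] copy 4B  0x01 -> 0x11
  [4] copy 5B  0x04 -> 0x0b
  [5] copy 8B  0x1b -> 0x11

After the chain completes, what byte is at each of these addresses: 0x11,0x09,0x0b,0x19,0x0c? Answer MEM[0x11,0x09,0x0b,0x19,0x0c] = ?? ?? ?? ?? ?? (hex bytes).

#0 dst[0x19+3] := {0x51,0x87,0x46}
#1 dst[0x12+4] := {0xdb,0xb2,0x19,0x8f}
#2 dst[0x05+6] := {0x51,0x87,0x46,0x88,0xc8,0x06}
#3 dst[0x11+4] := {0xc9,0x5a,0xc3,0x80}
#4 dst[0x0b+5] := {0x80,0x51,0x87,0x46,0x88}
#5 dst[0x11+8] := {0x46,0x88,0xc8,0x06,0x67,0x52,0xd3,0xcd}
query mem[0x11]=0x46, mem[0x09]=0xc8, mem[0x0b]=0x80, mem[0x19]=0x51, mem[0x0c]=0x51

MEM[0x11,0x09,0x0b,0x19,0x0c] = 46 c8 80 51 51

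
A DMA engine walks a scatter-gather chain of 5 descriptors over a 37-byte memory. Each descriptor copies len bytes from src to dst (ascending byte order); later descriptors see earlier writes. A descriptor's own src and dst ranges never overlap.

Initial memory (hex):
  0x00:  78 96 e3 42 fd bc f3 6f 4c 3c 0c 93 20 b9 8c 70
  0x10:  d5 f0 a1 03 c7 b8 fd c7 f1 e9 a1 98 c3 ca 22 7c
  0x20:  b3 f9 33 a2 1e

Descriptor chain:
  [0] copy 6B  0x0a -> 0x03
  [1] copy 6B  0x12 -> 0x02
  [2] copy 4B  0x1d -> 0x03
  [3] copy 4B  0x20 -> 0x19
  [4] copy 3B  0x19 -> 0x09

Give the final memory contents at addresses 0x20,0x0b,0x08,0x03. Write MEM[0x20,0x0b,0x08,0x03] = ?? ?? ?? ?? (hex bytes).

MEM[0x20,0x0b,0x08,0x03] = b3 33 70 ca

[0] 0x0a->0x03 len=6 : 0c 93 20 b9 8c 70
[1] 0x12->0x02 len=6 : a1 03 c7 b8 fd c7
[2] 0x1d->0x03 len=4 : ca 22 7c b3
[3] 0x20->0x19 len=4 : b3 f9 33 a2
[4] 0x19->0x09 len=3 : b3 f9 33
query mem[0x20]=0xb3, mem[0x0b]=0x33, mem[0x08]=0x70, mem[0x03]=0xca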